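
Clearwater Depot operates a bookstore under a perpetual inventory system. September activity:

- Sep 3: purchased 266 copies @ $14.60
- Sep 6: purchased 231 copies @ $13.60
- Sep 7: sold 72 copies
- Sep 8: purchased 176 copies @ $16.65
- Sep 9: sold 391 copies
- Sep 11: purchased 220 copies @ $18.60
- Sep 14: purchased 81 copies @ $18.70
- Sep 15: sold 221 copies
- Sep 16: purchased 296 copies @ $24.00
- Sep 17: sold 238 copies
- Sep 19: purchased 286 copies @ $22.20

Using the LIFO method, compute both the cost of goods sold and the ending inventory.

COGS = $16,720.30; ending inventory = $12,295.20

Sep 7, 72 sold [LIFO — newest first]: 72 @ $13.60 = $979.20
Sep 9, 391 sold [LIFO — newest first]: 176 @ $16.65 + 159 @ $13.60 + 56 @ $14.60 = $5,910.40
Sep 15, 221 sold [LIFO — newest first]: 81 @ $18.70 + 140 @ $18.60 = $4,118.70
Sep 17, 238 sold [LIFO — newest first]: 238 @ $24.00 = $5,712.00
Total COGS = $979.20 + $5,910.40 + $4,118.70 + $5,712.00 = $16,720.30
Ending inventory: 210 @ $14.60 + 80 @ $18.60 + 58 @ $24.00 + 286 @ $22.20 = $12,295.20
Check: goods available $29,015.50 = COGS $16,720.30 + ending $12,295.20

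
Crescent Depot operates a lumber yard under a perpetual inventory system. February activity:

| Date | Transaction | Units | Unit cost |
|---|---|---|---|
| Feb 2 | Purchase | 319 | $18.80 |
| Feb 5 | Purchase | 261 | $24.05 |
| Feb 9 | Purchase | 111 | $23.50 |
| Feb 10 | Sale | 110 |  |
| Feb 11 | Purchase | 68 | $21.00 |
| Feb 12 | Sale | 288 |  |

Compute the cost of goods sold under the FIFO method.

COGS = $7,897.15

Feb 10, 110 sold [FIFO — oldest first]: 110 @ $18.80 = $2,068.00
Feb 12, 288 sold [FIFO — oldest first]: 209 @ $18.80 + 79 @ $24.05 = $5,829.15
Total COGS = $2,068.00 + $5,829.15 = $7,897.15
Ending inventory: 182 @ $24.05 + 111 @ $23.50 + 68 @ $21.00 = $8,413.60
Check: goods available $16,310.75 = COGS $7,897.15 + ending $8,413.60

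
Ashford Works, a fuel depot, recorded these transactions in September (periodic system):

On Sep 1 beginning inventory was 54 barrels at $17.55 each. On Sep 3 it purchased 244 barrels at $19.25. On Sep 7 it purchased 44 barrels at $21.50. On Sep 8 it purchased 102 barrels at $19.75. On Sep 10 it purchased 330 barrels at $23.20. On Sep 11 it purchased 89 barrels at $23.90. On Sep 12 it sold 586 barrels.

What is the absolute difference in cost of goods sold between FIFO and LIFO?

$1,248.25

FIFO COGS: 54 @ $17.55 + 244 @ $19.25 + 44 @ $21.50 + 102 @ $19.75 + 142 @ $23.20 = $11,899.60
LIFO COGS: 89 @ $23.90 + 330 @ $23.20 + 102 @ $19.75 + 44 @ $21.50 + 21 @ $19.25 = $13,147.85
Difference = |$11,899.60 − $13,147.85| = $1,248.25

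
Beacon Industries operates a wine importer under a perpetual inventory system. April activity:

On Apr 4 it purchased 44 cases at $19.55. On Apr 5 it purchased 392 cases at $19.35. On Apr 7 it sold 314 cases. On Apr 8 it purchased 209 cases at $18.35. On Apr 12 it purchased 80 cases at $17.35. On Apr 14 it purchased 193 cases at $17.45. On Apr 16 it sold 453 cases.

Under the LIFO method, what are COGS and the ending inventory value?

Apr 7, 314 sold [LIFO — newest first]: 314 @ $19.35 = $6,075.90
Apr 16, 453 sold [LIFO — newest first]: 193 @ $17.45 + 80 @ $17.35 + 180 @ $18.35 = $8,058.85
Total COGS = $6,075.90 + $8,058.85 = $14,134.75
Ending inventory: 44 @ $19.55 + 78 @ $19.35 + 29 @ $18.35 = $2,901.65

COGS = $14,134.75; ending inventory = $2,901.65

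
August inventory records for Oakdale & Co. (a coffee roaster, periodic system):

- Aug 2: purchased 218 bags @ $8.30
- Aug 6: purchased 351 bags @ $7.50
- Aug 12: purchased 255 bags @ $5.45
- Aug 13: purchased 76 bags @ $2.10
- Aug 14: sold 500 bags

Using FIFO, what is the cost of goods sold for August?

Aug 14, 500 sold [FIFO — oldest first]: 218 @ $8.30 + 282 @ $7.50 = $3,924.40
Ending inventory: 69 @ $7.50 + 255 @ $5.45 + 76 @ $2.10 = $2,066.85

COGS = $3,924.40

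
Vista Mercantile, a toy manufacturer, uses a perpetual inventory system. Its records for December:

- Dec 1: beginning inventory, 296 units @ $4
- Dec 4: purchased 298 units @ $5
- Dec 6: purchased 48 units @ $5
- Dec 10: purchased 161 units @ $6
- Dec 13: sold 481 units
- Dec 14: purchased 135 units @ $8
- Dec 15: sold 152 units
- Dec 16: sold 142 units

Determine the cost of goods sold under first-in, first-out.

Dec 13, 481 sold [FIFO — oldest first]: 296 @ $4 + 185 @ $5 = $2,109
Dec 15, 152 sold [FIFO — oldest first]: 113 @ $5 + 39 @ $5 = $760
Dec 16, 142 sold [FIFO — oldest first]: 9 @ $5 + 133 @ $6 = $843
Total COGS = $2,109 + $760 + $843 = $3,712
Ending inventory: 28 @ $6 + 135 @ $8 = $1,248

COGS = $3,712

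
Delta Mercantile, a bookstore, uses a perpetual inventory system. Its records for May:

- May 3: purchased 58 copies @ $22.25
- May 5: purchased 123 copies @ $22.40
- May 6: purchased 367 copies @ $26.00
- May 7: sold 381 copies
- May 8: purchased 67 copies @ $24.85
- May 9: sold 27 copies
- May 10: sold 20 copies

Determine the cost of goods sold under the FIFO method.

May 7, 381 sold [FIFO — oldest first]: 58 @ $22.25 + 123 @ $22.40 + 200 @ $26.00 = $9,245.70
May 9, 27 sold [FIFO — oldest first]: 27 @ $26.00 = $702.00
May 10, 20 sold [FIFO — oldest first]: 20 @ $26.00 = $520.00
Total COGS = $9,245.70 + $702.00 + $520.00 = $10,467.70
Ending inventory: 120 @ $26.00 + 67 @ $24.85 = $4,784.95
Check: goods available $15,252.65 = COGS $10,467.70 + ending $4,784.95

COGS = $10,467.70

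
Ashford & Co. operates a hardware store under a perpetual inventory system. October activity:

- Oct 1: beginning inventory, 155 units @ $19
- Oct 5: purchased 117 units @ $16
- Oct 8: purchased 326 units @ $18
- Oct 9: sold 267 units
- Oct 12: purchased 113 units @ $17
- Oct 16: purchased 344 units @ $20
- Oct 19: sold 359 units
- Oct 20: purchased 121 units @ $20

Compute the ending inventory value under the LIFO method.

Ending inventory = $9,965

Oct 9, 267 sold [LIFO — newest first]: 267 @ $18 = $4,806
Oct 19, 359 sold [LIFO — newest first]: 344 @ $20 + 15 @ $17 = $7,135
Total COGS = $4,806 + $7,135 = $11,941
Ending inventory: 155 @ $19 + 117 @ $16 + 59 @ $18 + 98 @ $17 + 121 @ $20 = $9,965
Check: goods available $21,906 = COGS $11,941 + ending $9,965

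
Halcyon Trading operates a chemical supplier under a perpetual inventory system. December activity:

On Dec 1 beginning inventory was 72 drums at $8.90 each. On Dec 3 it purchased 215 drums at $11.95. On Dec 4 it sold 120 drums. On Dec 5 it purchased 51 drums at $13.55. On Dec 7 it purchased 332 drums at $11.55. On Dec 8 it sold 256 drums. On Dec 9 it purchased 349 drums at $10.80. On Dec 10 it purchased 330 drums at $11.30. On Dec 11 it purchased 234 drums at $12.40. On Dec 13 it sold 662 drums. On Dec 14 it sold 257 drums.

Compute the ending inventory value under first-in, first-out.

Dec 4, 120 sold [FIFO — oldest first]: 72 @ $8.90 + 48 @ $11.95 = $1,214.40
Dec 8, 256 sold [FIFO — oldest first]: 167 @ $11.95 + 51 @ $13.55 + 38 @ $11.55 = $3,125.60
Dec 13, 662 sold [FIFO — oldest first]: 294 @ $11.55 + 349 @ $10.80 + 19 @ $11.30 = $7,379.60
Dec 14, 257 sold [FIFO — oldest first]: 257 @ $11.30 = $2,904.10
Total COGS = $1,214.40 + $3,125.60 + $7,379.60 + $2,904.10 = $14,623.70
Ending inventory: 54 @ $11.30 + 234 @ $12.40 = $3,511.80

Ending inventory = $3,511.80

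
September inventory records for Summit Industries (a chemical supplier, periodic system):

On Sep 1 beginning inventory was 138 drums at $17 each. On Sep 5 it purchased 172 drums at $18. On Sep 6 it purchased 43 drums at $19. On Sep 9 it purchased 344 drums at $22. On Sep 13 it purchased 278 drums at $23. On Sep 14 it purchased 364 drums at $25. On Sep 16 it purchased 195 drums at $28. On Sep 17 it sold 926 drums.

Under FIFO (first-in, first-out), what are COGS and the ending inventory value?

Sep 17, 926 sold [FIFO — oldest first]: 138 @ $17 + 172 @ $18 + 43 @ $19 + 344 @ $22 + 229 @ $23 = $19,094
Ending inventory: 49 @ $23 + 364 @ $25 + 195 @ $28 = $15,687
Check: goods available $34,781 = COGS $19,094 + ending $15,687

COGS = $19,094; ending inventory = $15,687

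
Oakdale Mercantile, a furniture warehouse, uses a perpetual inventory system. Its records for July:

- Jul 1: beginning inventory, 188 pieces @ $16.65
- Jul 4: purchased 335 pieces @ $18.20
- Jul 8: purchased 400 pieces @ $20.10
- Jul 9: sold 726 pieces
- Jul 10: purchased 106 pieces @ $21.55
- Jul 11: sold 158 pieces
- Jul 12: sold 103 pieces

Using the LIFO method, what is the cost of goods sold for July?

Jul 9, 726 sold [LIFO — newest first]: 400 @ $20.10 + 326 @ $18.20 = $13,973.20
Jul 11, 158 sold [LIFO — newest first]: 106 @ $21.55 + 9 @ $18.20 + 43 @ $16.65 = $3,164.05
Jul 12, 103 sold [LIFO — newest first]: 103 @ $16.65 = $1,714.95
Total COGS = $13,973.20 + $3,164.05 + $1,714.95 = $18,852.20
Ending inventory: 42 @ $16.65 = $699.30
Check: goods available $19,551.50 = COGS $18,852.20 + ending $699.30

COGS = $18,852.20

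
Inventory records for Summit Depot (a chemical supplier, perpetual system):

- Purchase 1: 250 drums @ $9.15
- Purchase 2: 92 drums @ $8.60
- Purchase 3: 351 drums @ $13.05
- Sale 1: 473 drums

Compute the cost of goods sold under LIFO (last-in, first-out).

COGS = $5,646.25

Sale 1 (473) [LIFO — newest first]: 351 @ $13.05 + 92 @ $8.60 + 30 @ $9.15 = $5,646.25
Ending inventory: 220 @ $9.15 = $2,013.00
Check: goods available $7,659.25 = COGS $5,646.25 + ending $2,013.00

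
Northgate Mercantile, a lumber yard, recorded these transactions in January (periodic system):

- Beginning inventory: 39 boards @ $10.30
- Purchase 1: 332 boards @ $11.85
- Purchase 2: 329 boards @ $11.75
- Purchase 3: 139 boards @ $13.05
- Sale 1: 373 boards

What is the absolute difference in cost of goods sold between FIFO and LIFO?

FIFO COGS: 39 @ $10.30 + 332 @ $11.85 + 2 @ $11.75 = $4,359.40
LIFO COGS: 139 @ $13.05 + 234 @ $11.75 = $4,563.45
Difference = |$4,359.40 − $4,563.45| = $204.05

$204.05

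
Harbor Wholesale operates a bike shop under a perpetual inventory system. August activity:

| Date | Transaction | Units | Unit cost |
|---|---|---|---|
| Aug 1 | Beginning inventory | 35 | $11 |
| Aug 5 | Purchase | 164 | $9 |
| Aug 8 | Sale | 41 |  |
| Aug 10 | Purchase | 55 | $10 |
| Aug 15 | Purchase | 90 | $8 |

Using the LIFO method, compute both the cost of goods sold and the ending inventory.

Aug 8, 41 sold [LIFO — newest first]: 41 @ $9 = $369
Ending inventory: 35 @ $11 + 123 @ $9 + 55 @ $10 + 90 @ $8 = $2,762
Check: goods available $3,131 = COGS $369 + ending $2,762

COGS = $369; ending inventory = $2,762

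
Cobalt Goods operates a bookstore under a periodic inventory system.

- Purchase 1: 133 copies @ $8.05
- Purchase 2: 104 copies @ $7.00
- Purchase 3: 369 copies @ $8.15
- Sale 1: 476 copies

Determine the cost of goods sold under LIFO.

COGS = $3,759.50

Sale 1 (476) [LIFO — newest first]: 369 @ $8.15 + 104 @ $7.00 + 3 @ $8.05 = $3,759.50
Ending inventory: 130 @ $8.05 = $1,046.50
Check: goods available $4,806.00 = COGS $3,759.50 + ending $1,046.50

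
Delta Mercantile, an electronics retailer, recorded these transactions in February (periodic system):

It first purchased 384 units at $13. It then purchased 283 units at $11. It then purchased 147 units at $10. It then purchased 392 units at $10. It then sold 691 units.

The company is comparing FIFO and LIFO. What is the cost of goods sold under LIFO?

FIFO COGS: 384 @ $13 + 283 @ $11 + 24 @ $10 = $8,345
LIFO COGS: 392 @ $10 + 147 @ $10 + 152 @ $11 = $7,062

COGS = $7,062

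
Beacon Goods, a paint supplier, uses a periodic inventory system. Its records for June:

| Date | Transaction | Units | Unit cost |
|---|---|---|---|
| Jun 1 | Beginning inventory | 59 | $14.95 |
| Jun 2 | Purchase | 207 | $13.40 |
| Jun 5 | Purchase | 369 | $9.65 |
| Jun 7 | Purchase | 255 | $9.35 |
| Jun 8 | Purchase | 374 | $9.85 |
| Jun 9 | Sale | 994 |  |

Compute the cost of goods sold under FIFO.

COGS = $10,625.35

Jun 9, 994 sold [FIFO — oldest first]: 59 @ $14.95 + 207 @ $13.40 + 369 @ $9.65 + 255 @ $9.35 + 104 @ $9.85 = $10,625.35
Ending inventory: 270 @ $9.85 = $2,659.50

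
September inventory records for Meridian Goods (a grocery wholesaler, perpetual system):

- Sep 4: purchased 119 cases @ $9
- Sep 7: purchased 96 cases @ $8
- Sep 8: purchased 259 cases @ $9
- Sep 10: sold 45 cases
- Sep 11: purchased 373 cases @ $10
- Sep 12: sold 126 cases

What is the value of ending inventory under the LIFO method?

Ending inventory = $6,235

Sep 10, 45 sold [LIFO — newest first]: 45 @ $9 = $405
Sep 12, 126 sold [LIFO — newest first]: 126 @ $10 = $1,260
Total COGS = $405 + $1,260 = $1,665
Ending inventory: 119 @ $9 + 96 @ $8 + 214 @ $9 + 247 @ $10 = $6,235
Check: goods available $7,900 = COGS $1,665 + ending $6,235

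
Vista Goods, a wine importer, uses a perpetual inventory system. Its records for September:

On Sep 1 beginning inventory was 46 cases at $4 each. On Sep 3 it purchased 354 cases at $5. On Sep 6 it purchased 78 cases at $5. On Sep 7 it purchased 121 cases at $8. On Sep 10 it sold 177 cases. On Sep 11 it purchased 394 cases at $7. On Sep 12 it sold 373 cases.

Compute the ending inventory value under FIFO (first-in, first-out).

Sep 10, 177 sold [FIFO — oldest first]: 46 @ $4 + 131 @ $5 = $839
Sep 12, 373 sold [FIFO — oldest first]: 223 @ $5 + 78 @ $5 + 72 @ $8 = $2,081
Total COGS = $839 + $2,081 = $2,920
Ending inventory: 49 @ $8 + 394 @ $7 = $3,150
Check: goods available $6,070 = COGS $2,920 + ending $3,150

Ending inventory = $3,150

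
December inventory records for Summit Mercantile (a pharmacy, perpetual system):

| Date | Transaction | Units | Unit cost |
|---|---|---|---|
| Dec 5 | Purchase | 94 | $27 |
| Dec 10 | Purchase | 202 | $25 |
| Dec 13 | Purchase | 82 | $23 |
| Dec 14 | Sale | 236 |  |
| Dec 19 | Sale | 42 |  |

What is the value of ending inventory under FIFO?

Dec 14, 236 sold [FIFO — oldest first]: 94 @ $27 + 142 @ $25 = $6,088
Dec 19, 42 sold [FIFO — oldest first]: 42 @ $25 = $1,050
Total COGS = $6,088 + $1,050 = $7,138
Ending inventory: 18 @ $25 + 82 @ $23 = $2,336

Ending inventory = $2,336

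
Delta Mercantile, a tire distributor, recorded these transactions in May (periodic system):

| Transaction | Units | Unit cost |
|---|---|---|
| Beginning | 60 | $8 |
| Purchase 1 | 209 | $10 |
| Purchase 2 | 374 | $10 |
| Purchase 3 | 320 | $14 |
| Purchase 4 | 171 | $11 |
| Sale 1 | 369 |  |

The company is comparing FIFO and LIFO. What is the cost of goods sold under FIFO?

FIFO COGS: 60 @ $8 + 209 @ $10 + 100 @ $10 = $3,570
LIFO COGS: 171 @ $11 + 198 @ $14 = $4,653

COGS = $3,570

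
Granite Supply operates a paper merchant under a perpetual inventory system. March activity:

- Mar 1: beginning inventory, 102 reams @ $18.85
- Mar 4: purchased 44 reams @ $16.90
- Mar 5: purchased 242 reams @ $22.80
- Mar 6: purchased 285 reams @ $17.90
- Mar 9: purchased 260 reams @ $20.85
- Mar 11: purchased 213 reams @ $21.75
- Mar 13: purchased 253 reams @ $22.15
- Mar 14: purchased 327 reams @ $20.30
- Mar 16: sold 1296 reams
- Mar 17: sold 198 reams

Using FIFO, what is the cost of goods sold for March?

Mar 16, 1296 sold [FIFO — oldest first]: 102 @ $18.85 + 44 @ $16.90 + 242 @ $22.80 + 285 @ $17.90 + 260 @ $20.85 + 213 @ $21.75 + 150 @ $22.15 = $26,661.65
Mar 17, 198 sold [FIFO — oldest first]: 103 @ $22.15 + 95 @ $20.30 = $4,209.95
Total COGS = $26,661.65 + $4,209.95 = $30,871.60
Ending inventory: 232 @ $20.30 = $4,709.60
Check: goods available $35,581.20 = COGS $30,871.60 + ending $4,709.60

COGS = $30,871.60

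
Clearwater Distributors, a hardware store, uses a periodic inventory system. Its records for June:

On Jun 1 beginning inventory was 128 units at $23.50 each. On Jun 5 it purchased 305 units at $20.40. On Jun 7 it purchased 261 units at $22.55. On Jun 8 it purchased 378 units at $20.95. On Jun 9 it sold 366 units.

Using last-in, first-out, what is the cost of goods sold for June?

Jun 9, 366 sold [LIFO — newest first]: 366 @ $20.95 = $7,667.70
Ending inventory: 128 @ $23.50 + 305 @ $20.40 + 261 @ $22.55 + 12 @ $20.95 = $15,366.95

COGS = $7,667.70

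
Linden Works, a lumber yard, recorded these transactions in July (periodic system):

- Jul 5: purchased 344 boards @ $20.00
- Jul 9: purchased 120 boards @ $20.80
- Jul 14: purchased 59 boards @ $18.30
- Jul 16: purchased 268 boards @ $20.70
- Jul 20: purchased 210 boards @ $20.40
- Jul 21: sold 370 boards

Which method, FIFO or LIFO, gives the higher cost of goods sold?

LIFO

FIFO COGS: 344 @ $20.00 + 26 @ $20.80 = $7,420.80
LIFO COGS: 210 @ $20.40 + 160 @ $20.70 = $7,596.00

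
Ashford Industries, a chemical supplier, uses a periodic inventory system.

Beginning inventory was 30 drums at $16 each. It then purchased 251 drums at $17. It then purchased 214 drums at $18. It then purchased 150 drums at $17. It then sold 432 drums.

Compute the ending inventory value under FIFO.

Sale 1 (432) [FIFO — oldest first]: 30 @ $16 + 251 @ $17 + 151 @ $18 = $7,465
Ending inventory: 63 @ $18 + 150 @ $17 = $3,684

Ending inventory = $3,684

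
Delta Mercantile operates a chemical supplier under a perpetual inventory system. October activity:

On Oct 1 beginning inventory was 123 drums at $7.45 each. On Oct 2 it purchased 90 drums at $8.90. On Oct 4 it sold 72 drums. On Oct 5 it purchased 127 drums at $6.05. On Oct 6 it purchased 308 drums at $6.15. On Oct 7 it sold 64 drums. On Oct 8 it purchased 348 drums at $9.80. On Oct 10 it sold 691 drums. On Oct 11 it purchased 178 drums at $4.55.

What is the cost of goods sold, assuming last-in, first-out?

COGS = $6,544.35

Oct 4, 72 sold [LIFO — newest first]: 72 @ $8.90 = $640.80
Oct 7, 64 sold [LIFO — newest first]: 64 @ $6.15 = $393.60
Oct 10, 691 sold [LIFO — newest first]: 348 @ $9.80 + 244 @ $6.15 + 99 @ $6.05 = $5,509.95
Total COGS = $640.80 + $393.60 + $5,509.95 = $6,544.35
Ending inventory: 123 @ $7.45 + 18 @ $8.90 + 28 @ $6.05 + 178 @ $4.55 = $2,055.85
Check: goods available $8,600.20 = COGS $6,544.35 + ending $2,055.85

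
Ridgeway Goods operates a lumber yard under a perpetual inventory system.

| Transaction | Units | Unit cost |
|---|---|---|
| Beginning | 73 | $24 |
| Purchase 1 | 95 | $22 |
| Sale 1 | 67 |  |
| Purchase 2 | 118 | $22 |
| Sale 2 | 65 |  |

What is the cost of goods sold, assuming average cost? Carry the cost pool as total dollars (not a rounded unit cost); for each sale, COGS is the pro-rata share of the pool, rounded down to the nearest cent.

COGS = $2,988.27

After Beginning: 73 on hand, pool $1,752.00 (≈ $24.0000 each)
After Purchase 1: 168 on hand, pool $3,842.00 (≈ $22.8690 each)
Sale 1, sell 67: 67/168 × $3,842.00 → $1,532.22
After Purchase 2: 219 on hand, pool $4,905.78 (≈ $22.4008 each)
Sale 2, sell 65: 65/219 × $4,905.78 → $1,456.05
Total COGS = $1,532.22 + $1,456.05 = $2,988.27
Ending inventory (cost pool remaining) = $3,449.73
Check: goods available $6,438.00 = COGS $2,988.27 + ending $3,449.73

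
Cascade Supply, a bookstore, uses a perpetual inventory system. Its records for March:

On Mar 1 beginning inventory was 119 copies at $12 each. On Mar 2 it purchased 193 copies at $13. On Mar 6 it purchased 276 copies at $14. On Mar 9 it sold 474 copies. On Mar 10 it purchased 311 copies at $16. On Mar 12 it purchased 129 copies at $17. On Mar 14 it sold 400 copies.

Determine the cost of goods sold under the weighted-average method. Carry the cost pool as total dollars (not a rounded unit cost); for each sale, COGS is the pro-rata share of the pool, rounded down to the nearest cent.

After Mar 1: 119 on hand, pool $1,428.00 (≈ $12.0000 each)
After Mar 2: 312 on hand, pool $3,937.00 (≈ $12.6186 each)
After Mar 6: 588 on hand, pool $7,801.00 (≈ $13.2670 each)
Mar 9, sell 474: 474/588 × $7,801.00 → $6,288.56
After Mar 10: 425 on hand, pool $6,488.44 (≈ $15.2669 each)
After Mar 12: 554 on hand, pool $8,681.44 (≈ $15.6705 each)
Mar 14, sell 400: 400/554 × $8,681.44 → $6,268.18
Total COGS = $6,288.56 + $6,268.18 = $12,556.74
Ending inventory (cost pool remaining) = $2,413.26

COGS = $12,556.74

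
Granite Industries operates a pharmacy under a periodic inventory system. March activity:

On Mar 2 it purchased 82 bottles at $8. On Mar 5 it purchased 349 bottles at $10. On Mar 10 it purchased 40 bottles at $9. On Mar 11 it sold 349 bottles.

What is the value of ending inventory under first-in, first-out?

Mar 11, 349 sold [FIFO — oldest first]: 82 @ $8 + 267 @ $10 = $3,326
Ending inventory: 82 @ $10 + 40 @ $9 = $1,180

Ending inventory = $1,180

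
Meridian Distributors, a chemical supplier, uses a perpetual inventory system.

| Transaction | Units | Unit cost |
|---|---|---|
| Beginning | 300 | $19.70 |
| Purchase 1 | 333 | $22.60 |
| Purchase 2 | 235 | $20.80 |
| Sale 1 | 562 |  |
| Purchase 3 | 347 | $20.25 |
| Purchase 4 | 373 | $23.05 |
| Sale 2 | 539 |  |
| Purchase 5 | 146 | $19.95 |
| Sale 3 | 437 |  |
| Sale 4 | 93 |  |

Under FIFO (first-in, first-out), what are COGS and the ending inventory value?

Sale 1 (562) [FIFO — oldest first]: 300 @ $19.70 + 262 @ $22.60 = $11,831.20
Sale 2 (539) [FIFO — oldest first]: 71 @ $22.60 + 235 @ $20.80 + 233 @ $20.25 = $11,210.85
Sale 3 (437) [FIFO — oldest first]: 114 @ $20.25 + 323 @ $23.05 = $9,753.65
Sale 4 (93) [FIFO — oldest first]: 50 @ $23.05 + 43 @ $19.95 = $2,010.35
Total COGS = $11,831.20 + $11,210.85 + $9,753.65 + $2,010.35 = $34,806.05
Ending inventory: 103 @ $19.95 = $2,054.85

COGS = $34,806.05; ending inventory = $2,054.85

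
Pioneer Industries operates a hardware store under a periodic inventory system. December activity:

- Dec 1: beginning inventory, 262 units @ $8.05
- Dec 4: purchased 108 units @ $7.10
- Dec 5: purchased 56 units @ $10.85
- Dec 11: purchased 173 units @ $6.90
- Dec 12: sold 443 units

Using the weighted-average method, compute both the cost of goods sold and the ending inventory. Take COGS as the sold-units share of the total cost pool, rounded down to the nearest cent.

COGS = $3,459.09; ending inventory = $1,218.11

Dec 12, sell 443: 443/599 × $4,677.20 → $3,459.09
Ending inventory (cost pool remaining) = $1,218.11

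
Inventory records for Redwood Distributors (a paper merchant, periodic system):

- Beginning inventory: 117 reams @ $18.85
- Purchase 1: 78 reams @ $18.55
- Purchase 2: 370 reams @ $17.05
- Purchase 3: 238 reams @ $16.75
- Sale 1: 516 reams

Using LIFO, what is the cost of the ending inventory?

Sale 1 (516) [LIFO — newest first]: 238 @ $16.75 + 278 @ $17.05 = $8,726.40
Ending inventory: 117 @ $18.85 + 78 @ $18.55 + 92 @ $17.05 = $5,220.95
Check: goods available $13,947.35 = COGS $8,726.40 + ending $5,220.95

Ending inventory = $5,220.95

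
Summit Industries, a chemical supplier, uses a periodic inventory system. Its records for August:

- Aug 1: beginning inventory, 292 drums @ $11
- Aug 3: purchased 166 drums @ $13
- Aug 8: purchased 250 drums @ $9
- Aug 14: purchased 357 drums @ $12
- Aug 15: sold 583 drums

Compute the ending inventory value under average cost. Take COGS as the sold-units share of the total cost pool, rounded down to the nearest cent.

Aug 15, sell 583: 583/1065 × $11,904.00 → $6,516.46
Ending inventory (cost pool remaining) = $5,387.54

Ending inventory = $5,387.54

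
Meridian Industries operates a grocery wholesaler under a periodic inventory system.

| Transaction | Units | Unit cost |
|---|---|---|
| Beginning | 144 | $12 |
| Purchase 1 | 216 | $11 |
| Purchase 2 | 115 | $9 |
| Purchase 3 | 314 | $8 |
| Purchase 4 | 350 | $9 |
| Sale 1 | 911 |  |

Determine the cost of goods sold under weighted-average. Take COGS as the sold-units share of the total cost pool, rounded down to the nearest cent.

Sale 1, sell 911: 911/1139 × $10,801.00 → $8,638.90
Ending inventory (cost pool remaining) = $2,162.10
Check: goods available $10,801.00 = COGS $8,638.90 + ending $2,162.10

COGS = $8,638.90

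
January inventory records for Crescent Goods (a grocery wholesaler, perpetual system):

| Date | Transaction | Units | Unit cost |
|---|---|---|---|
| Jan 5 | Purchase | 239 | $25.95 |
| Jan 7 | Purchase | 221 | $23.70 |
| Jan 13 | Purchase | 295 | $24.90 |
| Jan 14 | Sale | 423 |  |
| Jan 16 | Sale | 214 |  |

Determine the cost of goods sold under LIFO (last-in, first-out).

COGS = $15,723.15

Jan 14, 423 sold [LIFO — newest first]: 295 @ $24.90 + 128 @ $23.70 = $10,379.10
Jan 16, 214 sold [LIFO — newest first]: 93 @ $23.70 + 121 @ $25.95 = $5,344.05
Total COGS = $10,379.10 + $5,344.05 = $15,723.15
Ending inventory: 118 @ $25.95 = $3,062.10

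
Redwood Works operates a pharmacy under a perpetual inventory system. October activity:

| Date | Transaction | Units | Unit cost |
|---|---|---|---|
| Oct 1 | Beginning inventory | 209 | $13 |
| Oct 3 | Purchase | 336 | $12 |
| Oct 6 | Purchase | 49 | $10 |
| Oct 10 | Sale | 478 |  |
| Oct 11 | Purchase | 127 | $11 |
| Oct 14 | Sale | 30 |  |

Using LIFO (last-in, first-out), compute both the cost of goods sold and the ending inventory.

COGS = $6,061; ending inventory = $2,575

Oct 10, 478 sold [LIFO — newest first]: 49 @ $10 + 336 @ $12 + 93 @ $13 = $5,731
Oct 14, 30 sold [LIFO — newest first]: 30 @ $11 = $330
Total COGS = $5,731 + $330 = $6,061
Ending inventory: 116 @ $13 + 97 @ $11 = $2,575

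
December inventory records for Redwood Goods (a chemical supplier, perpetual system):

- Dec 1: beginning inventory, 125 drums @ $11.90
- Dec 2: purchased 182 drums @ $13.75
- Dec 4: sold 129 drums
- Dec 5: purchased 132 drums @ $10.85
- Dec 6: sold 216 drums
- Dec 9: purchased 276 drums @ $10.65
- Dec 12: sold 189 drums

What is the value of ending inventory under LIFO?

Ending inventory = $2,045.15

Dec 4, 129 sold [LIFO — newest first]: 129 @ $13.75 = $1,773.75
Dec 6, 216 sold [LIFO — newest first]: 132 @ $10.85 + 53 @ $13.75 + 31 @ $11.90 = $2,529.85
Dec 12, 189 sold [LIFO — newest first]: 189 @ $10.65 = $2,012.85
Total COGS = $1,773.75 + $2,529.85 + $2,012.85 = $6,316.45
Ending inventory: 94 @ $11.90 + 87 @ $10.65 = $2,045.15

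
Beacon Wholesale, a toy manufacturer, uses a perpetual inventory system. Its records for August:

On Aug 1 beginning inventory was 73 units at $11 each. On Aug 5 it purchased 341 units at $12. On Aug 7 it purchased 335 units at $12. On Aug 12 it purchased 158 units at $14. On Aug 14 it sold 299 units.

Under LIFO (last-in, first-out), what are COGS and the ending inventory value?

COGS = $3,904; ending inventory = $7,223

Aug 14, 299 sold [LIFO — newest first]: 158 @ $14 + 141 @ $12 = $3,904
Ending inventory: 73 @ $11 + 341 @ $12 + 194 @ $12 = $7,223
Check: goods available $11,127 = COGS $3,904 + ending $7,223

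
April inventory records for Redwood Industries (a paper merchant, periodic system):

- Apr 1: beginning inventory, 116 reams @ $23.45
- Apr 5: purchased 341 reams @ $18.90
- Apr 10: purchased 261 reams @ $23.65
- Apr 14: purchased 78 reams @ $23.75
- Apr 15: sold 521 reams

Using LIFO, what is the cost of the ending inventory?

Apr 15, 521 sold [LIFO — newest first]: 78 @ $23.75 + 261 @ $23.65 + 182 @ $18.90 = $11,464.95
Ending inventory: 116 @ $23.45 + 159 @ $18.90 = $5,725.30

Ending inventory = $5,725.30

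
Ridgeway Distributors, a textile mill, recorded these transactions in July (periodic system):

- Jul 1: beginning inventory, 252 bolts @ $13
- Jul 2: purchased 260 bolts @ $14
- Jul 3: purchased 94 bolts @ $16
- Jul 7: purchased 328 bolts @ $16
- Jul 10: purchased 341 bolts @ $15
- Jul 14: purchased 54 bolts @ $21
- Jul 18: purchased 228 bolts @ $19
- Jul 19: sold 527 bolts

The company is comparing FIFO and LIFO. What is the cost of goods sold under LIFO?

COGS = $9,141

FIFO COGS: 252 @ $13 + 260 @ $14 + 15 @ $16 = $7,156
LIFO COGS: 228 @ $19 + 54 @ $21 + 245 @ $15 = $9,141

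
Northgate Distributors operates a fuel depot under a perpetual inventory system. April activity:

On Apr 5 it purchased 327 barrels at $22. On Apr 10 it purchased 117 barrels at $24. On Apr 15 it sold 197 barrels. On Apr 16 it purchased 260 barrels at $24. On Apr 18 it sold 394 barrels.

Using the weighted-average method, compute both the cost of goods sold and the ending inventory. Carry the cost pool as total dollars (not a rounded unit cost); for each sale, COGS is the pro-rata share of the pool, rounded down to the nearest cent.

After Apr 5: 327 on hand, pool $7,194.00 (≈ $22.0000 each)
After Apr 10: 444 on hand, pool $10,002.00 (≈ $22.5270 each)
Apr 15, sell 197: 197/444 × $10,002.00 → $4,437.82
After Apr 16: 507 on hand, pool $11,804.18 (≈ $23.2824 each)
Apr 18, sell 394: 394/507 × $11,804.18 → $9,173.26
Total COGS = $4,437.82 + $9,173.26 = $13,611.08
Ending inventory (cost pool remaining) = $2,630.92
Check: goods available $16,242.00 = COGS $13,611.08 + ending $2,630.92

COGS = $13,611.08; ending inventory = $2,630.92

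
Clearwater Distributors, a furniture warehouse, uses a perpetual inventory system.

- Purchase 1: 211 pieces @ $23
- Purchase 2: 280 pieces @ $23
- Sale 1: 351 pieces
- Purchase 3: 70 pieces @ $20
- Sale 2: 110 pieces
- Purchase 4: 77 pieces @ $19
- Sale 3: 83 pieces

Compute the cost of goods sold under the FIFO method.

COGS = $12,353

Sale 1 (351) [FIFO — oldest first]: 211 @ $23 + 140 @ $23 = $8,073
Sale 2 (110) [FIFO — oldest first]: 110 @ $23 = $2,530
Sale 3 (83) [FIFO — oldest first]: 30 @ $23 + 53 @ $20 = $1,750
Total COGS = $8,073 + $2,530 + $1,750 = $12,353
Ending inventory: 17 @ $20 + 77 @ $19 = $1,803
Check: goods available $14,156 = COGS $12,353 + ending $1,803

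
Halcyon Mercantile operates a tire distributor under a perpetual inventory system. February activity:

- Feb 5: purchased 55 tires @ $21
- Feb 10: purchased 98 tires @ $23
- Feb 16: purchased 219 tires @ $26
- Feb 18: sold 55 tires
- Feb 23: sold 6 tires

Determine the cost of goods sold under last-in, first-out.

Feb 18, 55 sold [LIFO — newest first]: 55 @ $26 = $1,430
Feb 23, 6 sold [LIFO — newest first]: 6 @ $26 = $156
Total COGS = $1,430 + $156 = $1,586
Ending inventory: 55 @ $21 + 98 @ $23 + 158 @ $26 = $7,517

COGS = $1,586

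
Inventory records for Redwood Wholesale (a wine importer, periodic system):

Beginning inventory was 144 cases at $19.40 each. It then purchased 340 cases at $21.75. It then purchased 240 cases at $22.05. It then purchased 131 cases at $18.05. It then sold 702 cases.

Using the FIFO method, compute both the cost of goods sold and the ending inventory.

Sale 1 (702) [FIFO — oldest first]: 144 @ $19.40 + 340 @ $21.75 + 218 @ $22.05 = $14,995.50
Ending inventory: 22 @ $22.05 + 131 @ $18.05 = $2,849.65
Check: goods available $17,845.15 = COGS $14,995.50 + ending $2,849.65

COGS = $14,995.50; ending inventory = $2,849.65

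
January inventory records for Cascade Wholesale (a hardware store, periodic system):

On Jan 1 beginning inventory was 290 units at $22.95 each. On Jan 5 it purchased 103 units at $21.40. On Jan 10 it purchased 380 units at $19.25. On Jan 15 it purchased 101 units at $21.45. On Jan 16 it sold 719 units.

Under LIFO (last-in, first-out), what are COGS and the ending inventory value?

Jan 16, 719 sold [LIFO — newest first]: 101 @ $21.45 + 380 @ $19.25 + 103 @ $21.40 + 135 @ $22.95 = $14,783.90
Ending inventory: 155 @ $22.95 = $3,557.25

COGS = $14,783.90; ending inventory = $3,557.25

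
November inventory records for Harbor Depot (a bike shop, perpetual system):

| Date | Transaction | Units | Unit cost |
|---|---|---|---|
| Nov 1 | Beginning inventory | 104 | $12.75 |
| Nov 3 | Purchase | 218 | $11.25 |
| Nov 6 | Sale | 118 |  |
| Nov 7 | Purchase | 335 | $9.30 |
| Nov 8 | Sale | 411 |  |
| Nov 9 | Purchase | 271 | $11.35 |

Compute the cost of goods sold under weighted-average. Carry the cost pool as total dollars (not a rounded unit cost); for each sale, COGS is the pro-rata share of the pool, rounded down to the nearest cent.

After Nov 1: 104 on hand, pool $1,326.00 (≈ $12.7500 each)
After Nov 3: 322 on hand, pool $3,778.50 (≈ $11.7345 each)
Nov 6, sell 118: 118/322 × $3,778.50 → $1,384.66
After Nov 7: 539 on hand, pool $5,509.34 (≈ $10.2214 each)
Nov 8, sell 411: 411/539 × $5,509.34 → $4,200.99
After Nov 9: 399 on hand, pool $4,384.20 (≈ $10.9880 each)
Total COGS = $1,384.66 + $4,200.99 = $5,585.65
Ending inventory (cost pool remaining) = $4,384.20
Check: goods available $9,969.85 = COGS $5,585.65 + ending $4,384.20

COGS = $5,585.65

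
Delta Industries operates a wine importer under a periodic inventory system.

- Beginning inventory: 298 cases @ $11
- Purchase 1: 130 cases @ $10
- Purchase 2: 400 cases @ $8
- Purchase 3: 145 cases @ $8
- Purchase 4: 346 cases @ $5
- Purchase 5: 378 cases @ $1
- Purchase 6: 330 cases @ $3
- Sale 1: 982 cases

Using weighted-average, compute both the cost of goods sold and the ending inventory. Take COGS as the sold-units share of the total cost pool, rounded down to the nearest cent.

Sale 1, sell 982: 982/2027 × $12,036.00 → $5,830.95
Ending inventory (cost pool remaining) = $6,205.05
Check: goods available $12,036.00 = COGS $5,830.95 + ending $6,205.05

COGS = $5,830.95; ending inventory = $6,205.05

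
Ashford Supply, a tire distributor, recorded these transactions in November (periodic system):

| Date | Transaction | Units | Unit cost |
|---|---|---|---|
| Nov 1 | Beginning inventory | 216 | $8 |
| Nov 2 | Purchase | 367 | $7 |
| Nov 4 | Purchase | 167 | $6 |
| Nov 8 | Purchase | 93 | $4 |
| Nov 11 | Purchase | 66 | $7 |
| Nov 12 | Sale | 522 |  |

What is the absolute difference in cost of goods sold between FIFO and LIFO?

$662

FIFO COGS: 216 @ $8 + 306 @ $7 = $3,870
LIFO COGS: 66 @ $7 + 93 @ $4 + 167 @ $6 + 196 @ $7 = $3,208
Difference = |$3,870 − $3,208| = $662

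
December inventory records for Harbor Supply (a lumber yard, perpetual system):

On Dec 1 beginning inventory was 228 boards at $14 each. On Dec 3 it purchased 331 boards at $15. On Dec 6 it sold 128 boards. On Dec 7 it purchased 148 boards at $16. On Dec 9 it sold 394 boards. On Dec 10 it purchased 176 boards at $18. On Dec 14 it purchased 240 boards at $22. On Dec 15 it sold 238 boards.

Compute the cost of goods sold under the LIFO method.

COGS = $13,171

Dec 6, 128 sold [LIFO — newest first]: 128 @ $15 = $1,920
Dec 9, 394 sold [LIFO — newest first]: 148 @ $16 + 203 @ $15 + 43 @ $14 = $6,015
Dec 15, 238 sold [LIFO — newest first]: 238 @ $22 = $5,236
Total COGS = $1,920 + $6,015 + $5,236 = $13,171
Ending inventory: 185 @ $14 + 176 @ $18 + 2 @ $22 = $5,802
Check: goods available $18,973 = COGS $13,171 + ending $5,802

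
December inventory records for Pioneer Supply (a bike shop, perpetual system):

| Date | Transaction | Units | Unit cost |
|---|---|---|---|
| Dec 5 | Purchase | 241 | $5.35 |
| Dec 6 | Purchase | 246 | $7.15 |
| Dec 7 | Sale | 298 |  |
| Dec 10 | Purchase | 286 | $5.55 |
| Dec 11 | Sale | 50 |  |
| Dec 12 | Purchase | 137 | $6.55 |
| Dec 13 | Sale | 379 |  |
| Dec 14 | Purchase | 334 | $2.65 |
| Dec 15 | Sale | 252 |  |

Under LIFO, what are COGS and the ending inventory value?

Dec 7, 298 sold [LIFO — newest first]: 246 @ $7.15 + 52 @ $5.35 = $2,037.10
Dec 11, 50 sold [LIFO — newest first]: 50 @ $5.55 = $277.50
Dec 13, 379 sold [LIFO — newest first]: 137 @ $6.55 + 236 @ $5.55 + 6 @ $5.35 = $2,239.25
Dec 15, 252 sold [LIFO — newest first]: 252 @ $2.65 = $667.80
Total COGS = $2,037.10 + $277.50 + $2,239.25 + $667.80 = $5,221.65
Ending inventory: 183 @ $5.35 + 82 @ $2.65 = $1,196.35

COGS = $5,221.65; ending inventory = $1,196.35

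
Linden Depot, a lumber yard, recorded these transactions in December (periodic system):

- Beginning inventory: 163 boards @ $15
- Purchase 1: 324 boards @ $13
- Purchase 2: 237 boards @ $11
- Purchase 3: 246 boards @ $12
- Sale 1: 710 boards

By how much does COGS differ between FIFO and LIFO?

$600

FIFO COGS: 163 @ $15 + 324 @ $13 + 223 @ $11 = $9,110
LIFO COGS: 246 @ $12 + 237 @ $11 + 227 @ $13 = $8,510
Difference = |$9,110 − $8,510| = $600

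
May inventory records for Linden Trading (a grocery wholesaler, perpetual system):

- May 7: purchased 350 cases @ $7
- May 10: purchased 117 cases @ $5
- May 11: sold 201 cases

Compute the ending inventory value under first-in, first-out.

Ending inventory = $1,628

May 11, 201 sold [FIFO — oldest first]: 201 @ $7 = $1,407
Ending inventory: 149 @ $7 + 117 @ $5 = $1,628
Check: goods available $3,035 = COGS $1,407 + ending $1,628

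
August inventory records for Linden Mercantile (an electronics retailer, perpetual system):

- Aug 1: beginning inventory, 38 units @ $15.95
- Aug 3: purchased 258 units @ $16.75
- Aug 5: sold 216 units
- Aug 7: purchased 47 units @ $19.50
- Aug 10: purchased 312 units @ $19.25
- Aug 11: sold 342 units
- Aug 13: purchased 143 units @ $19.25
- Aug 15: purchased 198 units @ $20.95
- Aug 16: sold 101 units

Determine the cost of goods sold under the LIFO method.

Aug 5, 216 sold [LIFO — newest first]: 216 @ $16.75 = $3,618.00
Aug 11, 342 sold [LIFO — newest first]: 312 @ $19.25 + 30 @ $19.50 = $6,591.00
Aug 16, 101 sold [LIFO — newest first]: 101 @ $20.95 = $2,115.95
Total COGS = $3,618.00 + $6,591.00 + $2,115.95 = $12,324.95
Ending inventory: 38 @ $15.95 + 42 @ $16.75 + 17 @ $19.50 + 143 @ $19.25 + 97 @ $20.95 = $6,426.00
Check: goods available $18,750.95 = COGS $12,324.95 + ending $6,426.00

COGS = $12,324.95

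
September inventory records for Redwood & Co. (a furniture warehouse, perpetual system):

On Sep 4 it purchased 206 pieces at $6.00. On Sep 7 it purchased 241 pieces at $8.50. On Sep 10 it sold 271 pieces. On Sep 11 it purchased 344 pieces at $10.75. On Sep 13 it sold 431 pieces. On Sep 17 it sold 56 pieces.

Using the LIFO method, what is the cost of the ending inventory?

Ending inventory = $198.00

Sep 10, 271 sold [LIFO — newest first]: 241 @ $8.50 + 30 @ $6.00 = $2,228.50
Sep 13, 431 sold [LIFO — newest first]: 344 @ $10.75 + 87 @ $6.00 = $4,220.00
Sep 17, 56 sold [LIFO — newest first]: 56 @ $6.00 = $336.00
Total COGS = $2,228.50 + $4,220.00 + $336.00 = $6,784.50
Ending inventory: 33 @ $6.00 = $198.00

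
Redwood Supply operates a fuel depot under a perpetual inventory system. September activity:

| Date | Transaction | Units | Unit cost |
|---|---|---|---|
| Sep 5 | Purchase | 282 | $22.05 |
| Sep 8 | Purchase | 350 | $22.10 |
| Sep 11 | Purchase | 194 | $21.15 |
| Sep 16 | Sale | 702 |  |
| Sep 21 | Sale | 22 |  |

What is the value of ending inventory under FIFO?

Ending inventory = $2,157.30

Sep 16, 702 sold [FIFO — oldest first]: 282 @ $22.05 + 350 @ $22.10 + 70 @ $21.15 = $15,433.60
Sep 21, 22 sold [FIFO — oldest first]: 22 @ $21.15 = $465.30
Total COGS = $15,433.60 + $465.30 = $15,898.90
Ending inventory: 102 @ $21.15 = $2,157.30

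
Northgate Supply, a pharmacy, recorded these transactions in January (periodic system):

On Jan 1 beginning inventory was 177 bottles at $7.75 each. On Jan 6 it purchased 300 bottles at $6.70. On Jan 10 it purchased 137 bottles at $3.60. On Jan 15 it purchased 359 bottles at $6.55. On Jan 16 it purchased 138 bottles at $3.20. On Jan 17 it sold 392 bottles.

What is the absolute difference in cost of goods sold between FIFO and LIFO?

$706.95

FIFO COGS: 177 @ $7.75 + 215 @ $6.70 = $2,812.25
LIFO COGS: 138 @ $3.20 + 254 @ $6.55 = $2,105.30
Difference = |$2,812.25 − $2,105.30| = $706.95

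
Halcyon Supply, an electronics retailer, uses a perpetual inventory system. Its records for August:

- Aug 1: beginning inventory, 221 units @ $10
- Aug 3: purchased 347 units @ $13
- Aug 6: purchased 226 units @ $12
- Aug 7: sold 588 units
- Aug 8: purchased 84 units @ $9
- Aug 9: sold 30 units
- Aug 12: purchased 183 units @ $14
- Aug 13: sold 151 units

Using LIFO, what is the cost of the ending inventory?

Aug 7, 588 sold [LIFO — newest first]: 226 @ $12 + 347 @ $13 + 15 @ $10 = $7,373
Aug 9, 30 sold [LIFO — newest first]: 30 @ $9 = $270
Aug 13, 151 sold [LIFO — newest first]: 151 @ $14 = $2,114
Total COGS = $7,373 + $270 + $2,114 = $9,757
Ending inventory: 206 @ $10 + 54 @ $9 + 32 @ $14 = $2,994
Check: goods available $12,751 = COGS $9,757 + ending $2,994

Ending inventory = $2,994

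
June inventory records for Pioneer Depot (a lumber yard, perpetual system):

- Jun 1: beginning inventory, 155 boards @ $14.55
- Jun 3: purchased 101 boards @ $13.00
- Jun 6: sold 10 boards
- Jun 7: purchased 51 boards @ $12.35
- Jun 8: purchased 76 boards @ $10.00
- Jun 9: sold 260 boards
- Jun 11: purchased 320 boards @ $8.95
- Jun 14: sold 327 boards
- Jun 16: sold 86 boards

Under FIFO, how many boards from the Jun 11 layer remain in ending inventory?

20

Jun 6, 10 sold [FIFO — oldest first]: 10 @ $14.55 = $145.50
Jun 9, 260 sold [FIFO — oldest first]: 145 @ $14.55 + 101 @ $13.00 + 14 @ $12.35 = $3,595.65
Jun 14, 327 sold [FIFO — oldest first]: 37 @ $12.35 + 76 @ $10.00 + 214 @ $8.95 = $3,132.25
Jun 16, 86 sold [FIFO — oldest first]: 86 @ $8.95 = $769.70
Total COGS = $145.50 + $3,595.65 + $3,132.25 + $769.70 = $7,643.10
Ending inventory: 20 @ $8.95 = $179.00
Check: goods available $7,822.10 = COGS $7,643.10 + ending $179.00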